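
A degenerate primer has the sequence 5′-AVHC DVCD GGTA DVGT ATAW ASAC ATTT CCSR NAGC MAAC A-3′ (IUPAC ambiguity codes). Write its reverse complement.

Standard pairs A↔T, G↔C; ambiguity codes pair R↔Y, M↔K, W↔W, S↔S, D↔H, V↔B, N↔N. Complement (TBDGHBGHCCATHBCATATWTSTGTAAAGGSYNTCGKTTGT), then reverse for 5'→3'.

5′-TGTTKGCTNYSGGAAATGTSTWTATACBHTACCHGBHGDBT-3′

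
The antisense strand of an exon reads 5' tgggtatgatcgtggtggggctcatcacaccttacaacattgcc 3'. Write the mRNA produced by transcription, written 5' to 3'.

The mRNA has the sequence of the coding strand (reverse complement of the template) with T→U. Reverse complement of TGGGTATGATCGTGGTGGGGCTCATCACACCTTACAACATTGCC is GGCAATGTTGTAAGGTGTGATGAGCCCCACCACGATCATACCCA; then T→U.

5'-GGCAAUGUUGUAAGGUGUGAUGAGCCCCACCACGAUCAUACCCA-3'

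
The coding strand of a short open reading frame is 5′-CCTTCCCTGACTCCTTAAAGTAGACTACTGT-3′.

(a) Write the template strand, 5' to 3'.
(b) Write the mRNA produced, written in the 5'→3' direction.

(a) The template strand is the reverse complement of the coding strand: complement GGAAGGGACTGAGGAATTTCATCTGATGACA, then reverse.
(b) mRNA matches the coding strand with T→U.

(a) 5'-ACAGTAGTCTACTTTAAGGAGTCAGGGAAGG-3'
(b) 5'-CCUUCCCUGACUCCUUAAAGUAGACUACUGU-3'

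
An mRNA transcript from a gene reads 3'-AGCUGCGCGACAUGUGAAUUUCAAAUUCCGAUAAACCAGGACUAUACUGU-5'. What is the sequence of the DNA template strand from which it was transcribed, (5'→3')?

Written 5'→3' the mRNA is UGUCAUAUCAGGACCAAAUAGCCUUAAACUUUAAGUGUACAGCGCGUCGA, so the coding DNA strand is TGTCATATCAGGACCAAATAGCCTTAAACTTTAAGTGTACAGCGCGTCGA. The template is its reverse complement.

5'-TCGACGCGCTGTACACTTAAAGTTTAAGGCTATTTGGTCCTGATATGACA-3'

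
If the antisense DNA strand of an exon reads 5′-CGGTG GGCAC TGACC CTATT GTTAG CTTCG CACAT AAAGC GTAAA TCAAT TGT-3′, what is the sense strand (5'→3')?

The coding strand is complementary and antiparallel to the template: take the complement (A↔T, G↔C) and reverse.

5'-ACAATTGATTTACGCTTTATGTGCGAAGCTAACAATAGGGTCAGTGCCCACCG-3'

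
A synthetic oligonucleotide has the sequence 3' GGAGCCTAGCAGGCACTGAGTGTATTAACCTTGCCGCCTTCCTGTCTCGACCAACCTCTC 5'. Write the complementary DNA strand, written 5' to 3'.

5'-CCTCGGATCGTCCGTGACTCACATAATTGGAACGGCGGAAGGACAGAGCTGGTTGGAGAG-3'

The strand is given 3'→5', so its complement runs 5'→3' in the same left-to-right order: pair each base A↔T, G↔C.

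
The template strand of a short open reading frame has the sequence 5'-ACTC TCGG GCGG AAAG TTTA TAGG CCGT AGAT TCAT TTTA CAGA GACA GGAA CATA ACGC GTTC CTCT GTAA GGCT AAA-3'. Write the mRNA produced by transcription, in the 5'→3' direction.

5'-UUUAGCCUUACAGAGGAACGCGUUAUGUUCCUGUCUCUGUAAAAUGAAUCUACGGCCUAUAAACUUUCCGCCCGAGAGU-3'

The mRNA has the sequence of the coding strand (reverse complement of the template) with T→U. Reverse complement of ACTCTCGGGCGGAAAGTTTATAGGCCGTAGATTCATTTTACAGAGACAGGAACATAACGCGTTCCTCTGTAAGGCTAAA is TTTAGCCTTACAGAGGAACGCGTTATGTTCCTGTCTCTGTAAAATGAATCTACGGCCTATAAACTTTCCGCCCGAGAGT; then T→U.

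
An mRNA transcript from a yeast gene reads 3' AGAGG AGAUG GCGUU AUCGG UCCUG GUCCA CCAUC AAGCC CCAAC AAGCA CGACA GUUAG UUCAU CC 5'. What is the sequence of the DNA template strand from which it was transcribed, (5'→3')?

Written 5'→3' the mRNA is CCUACUUGAUUGACAGCACGAACAACCCCGAACUACCACCUGGUCCUGGCUAUUGCGGUAGAGGAGA, so the coding DNA strand is CCTACTTGATTGACAGCACGAACAACCCCGAACTACCACCTGGTCCTGGCTATTGCGGTAGAGGAGA. The template is its reverse complement.

5'-TCTCCTCTACCGCAATAGCCAGGACCAGGTGGTAGTTCGGGGTTGTTCGTGCTGTCAATCAAGTAGG-3'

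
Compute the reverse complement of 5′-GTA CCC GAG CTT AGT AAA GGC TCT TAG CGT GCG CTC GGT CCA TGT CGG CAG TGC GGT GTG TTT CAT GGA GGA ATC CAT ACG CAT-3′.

5'-ATGCGTATGGATTCCTCCATGAAACACACCGCACTGCCGACATGGACCGAGCGCACGCTAAGAGCCTTTACTAAGCTCGGGTAC-3'

Complement each base (A↔T, G↔C): CATGGGCTCGAATCATTTCCGAGAATCGCACGCGAGCCAGGTACAGCCGTCACGCCACACAAAGTACCTCCTTAGGTATGCGTA. Then reverse.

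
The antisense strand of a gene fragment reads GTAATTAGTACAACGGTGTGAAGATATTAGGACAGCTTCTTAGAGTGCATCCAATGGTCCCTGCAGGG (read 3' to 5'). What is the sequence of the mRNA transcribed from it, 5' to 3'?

Reading the template 3'→5' as shown, RNA polymerase pairs each base (A→U, T→A, G↔C) to build mRNA 5'→3' directly.

5'-CAUUAAUCAUGUUGCCACACUUCUAUAAUCCUGUCGAAGAAUCUCACGUAGGUUACCAGGGACGUCCC-3'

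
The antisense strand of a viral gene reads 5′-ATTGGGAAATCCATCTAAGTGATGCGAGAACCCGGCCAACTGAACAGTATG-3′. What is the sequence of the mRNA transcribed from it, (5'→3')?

The mRNA has the sequence of the coding strand (reverse complement of the template) with T→U. Reverse complement of ATTGGGAAATCCATCTAAGTGATGCGAGAACCCGGCCAACTGAACAGTATG is CATACTGTTCAGTTGGCCGGGTTCTCGCATCACTTAGATGGATTTCCCAAT; then T→U.

5'-CAUACUGUUCAGUUGGCCGGGUUCUCGCAUCACUUAGAUGGAUUUCCCAAU-3'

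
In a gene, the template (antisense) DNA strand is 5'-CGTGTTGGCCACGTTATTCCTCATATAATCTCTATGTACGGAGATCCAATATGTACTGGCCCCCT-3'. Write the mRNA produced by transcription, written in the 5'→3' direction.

The mRNA has the sequence of the coding strand (reverse complement of the template) with T→U. Reverse complement of CGTGTTGGCCACGTTATTCCTCATATAATCTCTATGTACGGAGATCCAATATGTACTGGCCCCCT is AGGGGGCCAGTACATATTGGATCTCCGTACATAGAGATTATATGAGGAATAACGTGGCCAACACG; then T→U.

5'-AGGGGGCCAGUACAUAUUGGAUCUCCGUACAUAGAGAUUAUAUGAGGAAUAACGUGGCCAACACG-3'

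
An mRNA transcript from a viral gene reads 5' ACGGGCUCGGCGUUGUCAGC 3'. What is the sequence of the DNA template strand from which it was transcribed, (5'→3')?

5'-GCTGACAACGCCGAGCCCGT-3'

Replace U with T to get the coding DNA strand: ACGGGCTCGGCGTTGTCAGC. The template strand is its reverse complement (complement TGCCCGAGCCGCAACAGTCG, then reverse).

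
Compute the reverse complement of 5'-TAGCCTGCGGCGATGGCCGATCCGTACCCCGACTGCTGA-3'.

5′-TCAGCAGTCGGGGTACGGATCGGCCATCGCCGCAGGCTA-3′

Complement each base (A↔T, G↔C): ATCGGACGCCGCTACCGGCTAGGCATGGGGCTGACGACT. Then reverse.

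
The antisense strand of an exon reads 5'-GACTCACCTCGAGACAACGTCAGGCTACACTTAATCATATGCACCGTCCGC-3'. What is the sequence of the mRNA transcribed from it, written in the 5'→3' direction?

5'-GCGGACGGUGCAUAUGAUUAAGUGUAGCCUGACGUUGUCUCGAGGUGAGUC-3'

The mRNA has the sequence of the coding strand (reverse complement of the template) with T→U. Reverse complement of GACTCACCTCGAGACAACGTCAGGCTACACTTAATCATATGCACCGTCCGC is GCGGACGGTGCATATGATTAAGTGTAGCCTGACGTTGTCTCGAGGTGAGTC; then T→U.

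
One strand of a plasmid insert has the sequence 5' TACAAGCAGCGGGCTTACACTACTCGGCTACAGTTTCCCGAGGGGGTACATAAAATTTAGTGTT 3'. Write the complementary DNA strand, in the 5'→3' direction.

The complement of TACAAGCAGCGGGCTTACACTACTCGGCTACAGTTTCCCGAGGGGGTACATAAAATTTAGTGTT is ATGTTCGTCGCCCGAATGTGATGAGCCGATGTCAAAGGGCTCCCCCATGTATTTTAAATCACAA (A↔T, G↔C). DNA strands are antiparallel, so the complementary strand runs 3'→5'; reversing gives the 5'→3' form.

5'-AACACTAAATTTTATGTACCCCCTCGGGAAACTGTAGCCGAGTAGTGTAAGCCCGCTGCTTGTA-3'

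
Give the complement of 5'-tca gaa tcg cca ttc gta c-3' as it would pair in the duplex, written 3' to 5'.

Base-pairing A↔T, G↔C gives the complement. The complementary strand is antiparallel, so paired with a 5'→3' strand it runs 3'→5'.

3'-AGTCTTAGCGGTAAGCATG-5'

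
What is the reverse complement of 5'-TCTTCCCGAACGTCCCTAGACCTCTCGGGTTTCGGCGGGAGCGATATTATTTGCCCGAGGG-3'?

5'-CCCTCGGGCAAATAATATCGCTCCCGCCGAAACCCGAGAGGTCTAGGGACGTTCGGGAAGA-3'

Reading the sequence 3'→5' and pairing each base (A↔T, G↔C) gives the reverse complement directly.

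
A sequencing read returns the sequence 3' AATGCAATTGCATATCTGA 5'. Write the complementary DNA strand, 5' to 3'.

The strand is given 3'→5', so its complement runs 5'→3' in the same left-to-right order: pair each base A↔T, G↔C.

5'-TTACGTTAACGTATAGACT-3'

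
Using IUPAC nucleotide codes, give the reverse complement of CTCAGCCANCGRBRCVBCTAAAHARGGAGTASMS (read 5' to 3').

5'-SKSTACTCCYTDTTTAGVBGYVYCGNTGGCTGAG-3'

Standard pairs A↔T, G↔C; ambiguity codes pair R↔Y, M↔K, S↔S, B↔V, H↔D, N↔N. Complement (GAGTCGGTNGCYVYGBVGATTTDTYCCTCATSKS), then reverse for 5'→3'.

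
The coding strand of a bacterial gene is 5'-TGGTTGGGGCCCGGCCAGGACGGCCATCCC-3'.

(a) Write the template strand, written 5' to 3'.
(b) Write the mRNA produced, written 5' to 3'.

(a) 5′-GGGATGGCCGTCCTGGCCGGGCCCCAACCA-3′
(b) 5'-UGGUUGGGGCCCGGCCAGGACGGCCAUCCC-3'

(a) The template strand is the reverse complement of the coding strand: complement ACCAACCCCGGGCCGGTCCTGCCGGTAGGG, then reverse.
(b) mRNA matches the coding strand with T→U.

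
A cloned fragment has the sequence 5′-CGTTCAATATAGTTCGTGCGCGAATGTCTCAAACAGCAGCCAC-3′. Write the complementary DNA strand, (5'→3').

Pairing A↔T and G↔C gives GCAAGTTATATCAAGCACGCGCTTACAGAGTTTGTCGTCGGTG, running 3'→5'. Reverse for the 5'→3' convention.

5'-GTGGCTGCTGTTTGAGACATTCGCGCACGAACTATATTGAACG-3'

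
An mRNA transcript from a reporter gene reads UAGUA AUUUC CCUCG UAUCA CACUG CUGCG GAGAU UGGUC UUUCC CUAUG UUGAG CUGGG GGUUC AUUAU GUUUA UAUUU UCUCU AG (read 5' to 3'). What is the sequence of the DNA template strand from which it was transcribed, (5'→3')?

Replace U with T to get the coding DNA strand: TAGTAATTTCCCTCGTATCACACTGCTGCGGAGATTGGTCTTTCCCTATGTTGAGCTGGGGGTTCATTATGTTTATATTTTCTCTAG. The template strand is its reverse complement (complement ATCATTAAAGGGAGCATAGTGTGACGACGCCTCTAACCAGAAAGGGATACAACTCGACCCCCAAGTAATACAAATATAAAAGAGATC, then reverse).

5'-CTAGAGAAAATATAAACATAATGAACCCCCAGCTCAACATAGGGAAAGACCAATCTCCGCAGCAGTGTGATACGAGGGAAATTACTA-3'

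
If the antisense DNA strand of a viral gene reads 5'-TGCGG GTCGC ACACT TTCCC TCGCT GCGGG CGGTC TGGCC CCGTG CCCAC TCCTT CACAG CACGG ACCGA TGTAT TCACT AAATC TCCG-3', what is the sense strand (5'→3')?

5'-CGGAGATTTAGTGAATACATCGGTCCGTGCTGTGAAGGAGTGGGCACGGGGCCAGACCGCCCGCAGCGAGGGAAAGTGTGCGACCCGCA-3'

The coding strand is complementary and antiparallel to the template: take the complement (A↔T, G↔C) and reverse.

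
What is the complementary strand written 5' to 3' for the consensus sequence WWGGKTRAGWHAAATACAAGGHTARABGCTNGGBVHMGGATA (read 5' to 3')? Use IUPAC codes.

Standard pairs A↔T, G↔C; ambiguity codes pair R↔Y, M↔K, W↔W, B↔V, H↔D, N↔N. Complement (WWCCMAYTCWDTTTATGTTCCDATYTVCGANCCVBDKCCTAT), then reverse for 5'→3'.

5'-TATCCKDBVCCNAGCVTYTADCCTTGTATTTDWCTYAMCCWW-3'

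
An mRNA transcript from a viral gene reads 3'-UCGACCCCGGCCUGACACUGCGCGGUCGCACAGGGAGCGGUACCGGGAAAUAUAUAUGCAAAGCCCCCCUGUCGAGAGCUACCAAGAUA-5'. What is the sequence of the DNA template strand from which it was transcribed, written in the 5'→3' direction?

5'-AGCTGGGGCCGGACTGTGACGCGCCAGCGTGTCCCTCGCCATGGCCCTTTATATATACGTTTCGGGGGGACAGCTCTCGATGGTTCTAT-3'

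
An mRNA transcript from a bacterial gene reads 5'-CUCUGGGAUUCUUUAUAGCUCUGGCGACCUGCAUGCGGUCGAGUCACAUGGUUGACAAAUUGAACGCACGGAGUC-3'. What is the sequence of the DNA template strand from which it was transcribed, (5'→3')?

5'-GACTCCGTGCGTTCAATTTGTCAACCATGTGACTCGACCGCATGCAGGTCGCCAGAGCTATAAAGAATCCCAGAG-3'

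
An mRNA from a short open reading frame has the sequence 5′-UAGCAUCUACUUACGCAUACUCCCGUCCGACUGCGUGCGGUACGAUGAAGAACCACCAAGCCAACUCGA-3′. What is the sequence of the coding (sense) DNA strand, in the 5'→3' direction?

The coding DNA strand has the same 5'→3' sequence as the mRNA with U replaced by T.

5'-TAGCATCTACTTACGCATACTCCCGTCCGACTGCGTGCGGTACGATGAAGAACCACCAAGCCAACTCGA-3'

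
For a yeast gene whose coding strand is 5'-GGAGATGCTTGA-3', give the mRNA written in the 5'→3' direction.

The mRNA is synthesized from the template strand, so it matches the coding strand with T replaced by U.

5'-GGAGAUGCUUGA-3'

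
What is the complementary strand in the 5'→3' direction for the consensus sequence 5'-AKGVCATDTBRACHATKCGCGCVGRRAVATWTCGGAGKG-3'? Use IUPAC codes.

5′-CMCTCCGAWATBTYYCBGCGCGMATDGTYVAHATGBCMT-3′

Standard pairs A↔T, G↔C; ambiguity codes pair R↔Y, K↔M, W↔W, B↔V, D↔H. Complement (TMCBGTAHAVYTGDTAMGCGCGBCYYTBTAWAGCCTCMC), then reverse for 5'→3'.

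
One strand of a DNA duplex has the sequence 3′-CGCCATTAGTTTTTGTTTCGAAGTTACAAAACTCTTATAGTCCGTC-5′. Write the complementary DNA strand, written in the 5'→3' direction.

The strand is given 3'→5', so its complement runs 5'→3' in the same left-to-right order: pair each base A↔T, G↔C.

5'-GCGGTAATCAAAAACAAAGCTTCAATGTTTTGAGAATATCAGGCAG-3'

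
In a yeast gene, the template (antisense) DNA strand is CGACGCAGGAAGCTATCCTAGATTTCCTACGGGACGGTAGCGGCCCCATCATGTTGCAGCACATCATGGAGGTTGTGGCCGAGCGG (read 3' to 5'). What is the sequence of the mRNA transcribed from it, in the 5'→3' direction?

5'-GCUGCGUCCUUCGAUAGGAUCUAAAGGAUGCCCUGCCAUCGCCGGGGUAGUACAACGUCGUGUAGUACCUCCAACACCGGCUCGCC-3'

Reading the template 3'→5' as shown, RNA polymerase pairs each base (A→U, T→A, G↔C) to build mRNA 5'→3' directly.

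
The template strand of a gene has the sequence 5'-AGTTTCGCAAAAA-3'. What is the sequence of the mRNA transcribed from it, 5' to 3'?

5′-UUUUUGCGAAACU-3′

RNA polymerase reads the template 3'→5' and synthesizes mRNA 5'→3' by base-pairing (A→U, T→A, G↔C). The complement of the template is TCAAAGCGTTTTT; antiparallel, so 5'→3' the coding strand is TTTTTGCGAAACT. Replace T with U for the mRNA.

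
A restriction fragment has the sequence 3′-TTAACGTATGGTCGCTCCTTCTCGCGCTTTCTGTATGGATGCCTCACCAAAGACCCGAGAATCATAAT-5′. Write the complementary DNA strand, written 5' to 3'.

5'-AATTGCATACCAGCGAGGAAGAGCGCGAAAGACATACCTACGGAGTGGTTTCTGGGCTCTTAGTATTA-3'

The strand is given 3'→5', so its complement runs 5'→3' in the same left-to-right order: pair each base A↔T, G↔C.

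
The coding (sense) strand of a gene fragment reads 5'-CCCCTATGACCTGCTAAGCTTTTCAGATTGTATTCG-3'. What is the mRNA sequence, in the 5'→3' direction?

5'-CCCCUAUGACCUGCUAAGCUUUUCAGAUUGUAUUCG-3'

The mRNA is synthesized from the template strand, so it matches the coding strand with T replaced by U.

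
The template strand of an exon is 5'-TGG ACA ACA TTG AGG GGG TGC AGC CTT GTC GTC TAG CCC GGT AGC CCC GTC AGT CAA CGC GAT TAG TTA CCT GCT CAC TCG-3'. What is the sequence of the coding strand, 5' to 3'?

The coding strand is complementary and antiparallel to the template: take the complement (A↔T, G↔C) and reverse.

5'-CGAGTGAGCAGGTAACTAATCGCGTTGACTGACGGGGCTACCGGGCTAGACGACAAGGCTGCACCCCCTCAATGTTGTCCA-3'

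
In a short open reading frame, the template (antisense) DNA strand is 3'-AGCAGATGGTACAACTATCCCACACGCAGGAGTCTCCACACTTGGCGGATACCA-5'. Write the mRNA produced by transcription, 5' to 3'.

Reading the template 3'→5' as shown, RNA polymerase pairs each base (A→U, T→A, G↔C) to build mRNA 5'→3' directly.

5'-UCGUCUACCAUGUUGAUAGGGUGUGCGUCCUCAGAGGUGUGAACCGCCUAUGGU-3'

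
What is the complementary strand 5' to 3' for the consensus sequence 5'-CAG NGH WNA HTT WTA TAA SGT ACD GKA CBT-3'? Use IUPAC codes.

Standard pairs A↔T, G↔C; ambiguity codes pair K↔M, W↔W, S↔S, B↔V, D↔H, N↔N. Complement (GTCNCDWNTDAAWATATTSCATGHCMTGVA), then reverse for 5'→3'.

5′-AVGTMCHGTACSTTATAWAADTNWDCNCTG-3′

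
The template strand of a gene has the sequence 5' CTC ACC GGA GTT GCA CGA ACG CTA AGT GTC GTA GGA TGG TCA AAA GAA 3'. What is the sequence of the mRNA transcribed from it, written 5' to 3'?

The mRNA has the sequence of the coding strand (reverse complement of the template) with T→U. Reverse complement of CTCACCGGAGTTGCACGAACGCTAAGTGTCGTAGGATGGTCAAAAGAA is TTCTTTTGACCATCCTACGACACTTAGCGTTCGTGCAACTCCGGTGAG; then T→U.

5'-UUCUUUUGACCAUCCUACGACACUUAGCGUUCGUGCAACUCCGGUGAG-3'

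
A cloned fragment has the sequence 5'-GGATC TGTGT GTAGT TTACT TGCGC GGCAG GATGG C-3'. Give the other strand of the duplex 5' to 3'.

Pairing A↔T and G↔C gives CCTAGACACACATCAAATGAACGCGCCGTCCTACCG, running 3'→5'. Reverse for the 5'→3' convention.

5'-GCCATCCTGCCGCGCAAGTAAACTACACACAGATCC-3'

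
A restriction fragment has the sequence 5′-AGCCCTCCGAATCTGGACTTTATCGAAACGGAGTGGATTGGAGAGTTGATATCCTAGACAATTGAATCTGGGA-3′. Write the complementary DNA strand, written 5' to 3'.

Pairing A↔T and G↔C gives TCGGGAGGCTTAGACCTGAAATAGCTTTGCCTCACCTAACCTCTCAACTATAGGATCTGTTAACTTAGACCCT, running 3'→5'. Reverse for the 5'→3' convention.

5'-TCCCAGATTCAATTGTCTAGGATATCAACTCTCCAATCCACTCCGTTTCGATAAAGTCCAGATTCGGAGGGCT-3'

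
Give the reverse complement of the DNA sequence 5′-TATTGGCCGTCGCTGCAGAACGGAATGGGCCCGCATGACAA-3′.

5'-TTGTCATGCGGGCCCATTCCGTTCTGCAGCGACGGCCAATA-3'

Complement each base (A↔T, G↔C): ATAACCGGCAGCGACGTCTTGCCTTACCCGGGCGTACTGTT. Then reverse.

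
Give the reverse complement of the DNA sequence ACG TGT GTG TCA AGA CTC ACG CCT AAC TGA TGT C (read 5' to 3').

5′-GACATCAGTTAGGCGTGAGTCTTGACACACACGT-3′

Complement each base (A↔T, G↔C): TGCACACACAGTTCTGAGTGCGGATTGACTACAG. Then reverse.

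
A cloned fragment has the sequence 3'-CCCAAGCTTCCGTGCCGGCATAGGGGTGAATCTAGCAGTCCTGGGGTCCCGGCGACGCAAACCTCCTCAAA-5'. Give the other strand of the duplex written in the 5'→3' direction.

5'-GGGTTCGAAGGCACGGCCGTATCCCCACTTAGATCGTCAGGACCCCAGGGCCGCTGCGTTTGGAGGAGTTT-3'

The strand is given 3'→5', so its complement runs 5'→3' in the same left-to-right order: pair each base A↔T, G↔C.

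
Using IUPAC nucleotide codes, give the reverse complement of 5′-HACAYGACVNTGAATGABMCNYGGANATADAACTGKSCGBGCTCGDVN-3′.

Standard pairs A↔T, G↔C; ambiguity codes pair Y↔R, M↔K, S↔S, B↔V, D↔H, N↔N. Complement (DTGTRCTGBNACTTACTVKGNRCCTNTATHTTGACMSGCVCGAGCHBN), then reverse for 5'→3'.

5'-NBHCGAGCVCGSMCAGTTHTATNTCCRNGKVTCATTCANBGTCRTGTD-3'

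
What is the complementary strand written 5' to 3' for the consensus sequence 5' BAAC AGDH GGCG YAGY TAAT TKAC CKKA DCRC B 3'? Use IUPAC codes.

5'-VGYGHTMMGGTMAATTARCTRCGCCDHCTGTTV-3'

Standard pairs A↔T, G↔C; ambiguity codes pair R↔Y, K↔M, B↔V, D↔H. Complement (VTTGTCHDCCGCRTCRATTAAMTGGMMTHGYGV), then reverse for 5'→3'.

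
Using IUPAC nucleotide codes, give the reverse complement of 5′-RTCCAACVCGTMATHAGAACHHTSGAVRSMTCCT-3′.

Standard pairs A↔T, G↔C; ambiguity codes pair R↔Y, M↔K, S↔S, H↔D, V↔B. Complement (YAGGTTGBGCAKTADTCTTGDDASCTBYSKAGGA), then reverse for 5'→3'.

5'-AGGAKSYBTCSADDGTTCTDATKACGBGTTGGAY-3'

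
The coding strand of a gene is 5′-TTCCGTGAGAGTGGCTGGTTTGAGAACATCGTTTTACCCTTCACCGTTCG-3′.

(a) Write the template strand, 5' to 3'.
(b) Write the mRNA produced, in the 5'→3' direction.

(a) The template strand is the reverse complement of the coding strand: complement AAGGCACTCTCACCGACCAAACTCTTGTAGCAAAATGGGAAGTGGCAAGC, then reverse.
(b) mRNA matches the coding strand with T→U.

(a) 5'-CGAACGGTGAAGGGTAAAACGATGTTCTCAAACCAGCCACTCTCACGGAA-3'
(b) 5′-UUCCGUGAGAGUGGCUGGUUUGAGAACAUCGUUUUACCCUUCACCGUUCG-3′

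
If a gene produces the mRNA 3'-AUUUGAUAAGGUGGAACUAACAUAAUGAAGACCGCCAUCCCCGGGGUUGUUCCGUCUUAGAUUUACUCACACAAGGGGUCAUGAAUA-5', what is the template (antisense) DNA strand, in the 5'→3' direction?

Written 5'→3' the mRNA is AUAAGUACUGGGGAACACACUCAUUUAGAUUCUGCCUUGUUGGGGCCCCUACCGCCAGAAGUAAUACAAUCAAGGUGGAAUAGUUUA, so the coding DNA strand is ATAAGTACTGGGGAACACACTCATTTAGATTCTGCCTTGTTGGGGCCCCTACCGCCAGAAGTAATACAATCAAGGTGGAATAGTTTA. The template is its reverse complement.

5'-TAAACTATTCCACCTTGATTGTATTACTTCTGGCGGTAGGGGCCCCAACAAGGCAGAATCTAAATGAGTGTGTTCCCCAGTACTTAT-3'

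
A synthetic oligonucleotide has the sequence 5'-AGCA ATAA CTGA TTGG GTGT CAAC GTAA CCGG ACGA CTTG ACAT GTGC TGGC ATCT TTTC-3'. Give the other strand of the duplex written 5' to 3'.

5'-GAAAAGATGCCAGCACATGTCAAGTCGTCCGGTTACGTTGACACCCAATCAGTTATTGCT-3'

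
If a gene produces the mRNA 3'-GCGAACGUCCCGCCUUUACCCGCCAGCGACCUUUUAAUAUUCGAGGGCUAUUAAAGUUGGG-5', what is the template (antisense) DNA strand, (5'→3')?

Written 5'→3' the mRNA is GGGUUGAAAUUAUCGGGAGCUUAUAAUUUUCCAGCGACCGCCCAUUUCCGCCCUGCAAGCG, so the coding DNA strand is GGGTTGAAATTATCGGGAGCTTATAATTTTCCAGCGACCGCCCATTTCCGCCCTGCAAGCG. The template is its reverse complement.

5'-CGCTTGCAGGGCGGAAATGGGCGGTCGCTGGAAAATTATAAGCTCCCGATAATTTCAACCC-3'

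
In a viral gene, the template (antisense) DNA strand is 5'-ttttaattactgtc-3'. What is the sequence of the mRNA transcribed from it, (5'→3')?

5'-GACAGUAAUUAAAA-3'

The mRNA has the sequence of the coding strand (reverse complement of the template) with T→U. Reverse complement of TTTTAATTACTGTC is GACAGTAATTAAAA; then T→U.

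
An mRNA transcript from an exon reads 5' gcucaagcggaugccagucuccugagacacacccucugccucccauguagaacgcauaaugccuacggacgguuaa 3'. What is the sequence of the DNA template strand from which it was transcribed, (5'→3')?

Replace U with T to get the coding DNA strand: GCTCAAGCGGATGCCAGTCTCCTGAGACACACCCTCTGCCTCCCATGTAGAACGCATAATGCCTACGGACGGTTAA. The template strand is its reverse complement (complement CGAGTTCGCCTACGGTCAGAGGACTCTGTGTGGGAGACGGAGGGTACATCTTGCGTATTACGGATGCCTGCCAATT, then reverse).

5'-TTAACCGTCCGTAGGCATTATGCGTTCTACATGGGAGGCAGAGGGTGTGTCTCAGGAGACTGGCATCCGCTTGAGC-3'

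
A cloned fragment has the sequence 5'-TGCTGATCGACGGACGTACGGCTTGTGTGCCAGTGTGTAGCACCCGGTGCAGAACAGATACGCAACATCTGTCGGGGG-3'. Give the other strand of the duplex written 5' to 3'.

Pairing A↔T and G↔C gives ACGACTAGCTGCCTGCATGCCGAACACACGGTCACACATCGTGGGCCACGTCTTGTCTATGCGTTGTAGACAGCCCCC, running 3'→5'. Reverse for the 5'→3' convention.

5'-CCCCCGACAGATGTTGCGTATCTGTTCTGCACCGGGTGCTACACACTGGCACACAAGCCGTACGTCCGTCGATCAGCA-3'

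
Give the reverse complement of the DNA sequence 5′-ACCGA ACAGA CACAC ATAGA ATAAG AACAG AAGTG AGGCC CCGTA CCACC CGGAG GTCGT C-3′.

Reading the sequence 3'→5' and pairing each base (A↔T, G↔C) gives the reverse complement directly.

5'-GACGACCTCCGGGTGGTACGGGGCCTCACTTCTGTTCTTATTCTATGTGTGTCTGTTCGGT-3'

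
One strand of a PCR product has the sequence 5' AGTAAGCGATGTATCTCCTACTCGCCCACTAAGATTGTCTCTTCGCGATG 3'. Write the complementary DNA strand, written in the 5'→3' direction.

5'-CATCGCGAAGAGACAATCTTAGTGGGCGAGTAGGAGATACATCGCTTACT-3'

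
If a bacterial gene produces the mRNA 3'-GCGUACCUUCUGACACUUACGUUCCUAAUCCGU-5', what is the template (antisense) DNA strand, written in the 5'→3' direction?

5'-CGCATGGAAGACTGTGAATGCAAGGATTAGGCA-3'

Written 5'→3' the mRNA is UGCCUAAUCCUUGCAUUCACAGUCUUCCAUGCG, so the coding DNA strand is TGCCTAATCCTTGCATTCACAGTCTTCCATGCG. The template is its reverse complement.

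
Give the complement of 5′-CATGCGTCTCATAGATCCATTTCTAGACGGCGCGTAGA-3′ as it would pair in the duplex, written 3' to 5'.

Base-pairing A↔T, G↔C gives the complement. The complementary strand is antiparallel, so paired with a 5'→3' strand it runs 3'→5'.

3′-GTACGCAGAGTATCTAGGTAAAGATCTGCCGCGCATCT-5′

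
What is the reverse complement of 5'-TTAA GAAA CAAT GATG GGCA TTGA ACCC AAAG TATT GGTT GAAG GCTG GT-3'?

Complement each base (A↔T, G↔C): AATTCTTTGTTACTACCCGTAACTTGGGTTTCATAACCAACTTCCGACCA. Then reverse.

5′-ACCAGCCTTCAACCAATACTTTGGGTTCAATGCCCATCATTGTTTCTTAA-3′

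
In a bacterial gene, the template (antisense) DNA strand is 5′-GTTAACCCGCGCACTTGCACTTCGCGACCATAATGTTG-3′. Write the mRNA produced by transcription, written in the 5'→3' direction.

The mRNA has the sequence of the coding strand (reverse complement of the template) with T→U. Reverse complement of GTTAACCCGCGCACTTGCACTTCGCGACCATAATGTTG is CAACATTATGGTCGCGAAGTGCAAGTGCGCGGGTTAAC; then T→U.

5'-CAACAUUAUGGUCGCGAAGUGCAAGUGCGCGGGUUAAC-3'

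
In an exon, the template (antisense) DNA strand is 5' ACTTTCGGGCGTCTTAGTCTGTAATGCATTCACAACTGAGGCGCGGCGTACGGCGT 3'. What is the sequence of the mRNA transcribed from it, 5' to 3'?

RNA polymerase reads the template 3'→5' and synthesizes mRNA 5'→3' by base-pairing (A→U, T→A, G↔C). The complement of the template is TGAAAGCCCGCAGAATCAGACATTACGTAAGTGTTGACTCCGCGCCGCATGCCGCA; antiparallel, so 5'→3' the coding strand is ACGCCGTACGCCGCGCCTCAGTTGTGAATGCATTACAGACTAAGACGCCCGAAAGT. Replace T with U for the mRNA.

5'-ACGCCGUACGCCGCGCCUCAGUUGUGAAUGCAUUACAGACUAAGACGCCCGAAAGU-3'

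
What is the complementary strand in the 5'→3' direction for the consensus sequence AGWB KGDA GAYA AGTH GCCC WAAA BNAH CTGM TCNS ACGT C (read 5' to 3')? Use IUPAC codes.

5'-GACGTSNGAKCAGDTNVTTTWGGGCDACTTRTCTHCMVWCT-3'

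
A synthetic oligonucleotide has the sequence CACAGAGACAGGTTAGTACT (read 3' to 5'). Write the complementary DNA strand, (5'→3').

The strand is given 3'→5', so its complement runs 5'→3' in the same left-to-right order: pair each base A↔T, G↔C.

5'-GTGTCTCTGTCCAATCATGA-3'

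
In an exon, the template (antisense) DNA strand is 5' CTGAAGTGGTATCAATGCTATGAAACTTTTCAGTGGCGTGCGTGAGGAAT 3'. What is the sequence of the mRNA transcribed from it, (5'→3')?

RNA polymerase reads the template 3'→5' and synthesizes mRNA 5'→3' by base-pairing (A→U, T→A, G↔C). The complement of the template is GACTTCACCATAGTTACGATACTTTGAAAAGTCACCGCACGCACTCCTTA; antiparallel, so 5'→3' the coding strand is ATTCCTCACGCACGCCACTGAAAAGTTTCATAGCATTGATACCACTTCAG. Replace T with U for the mRNA.

5'-AUUCCUCACGCACGCCACUGAAAAGUUUCAUAGCAUUGAUACCACUUCAG-3'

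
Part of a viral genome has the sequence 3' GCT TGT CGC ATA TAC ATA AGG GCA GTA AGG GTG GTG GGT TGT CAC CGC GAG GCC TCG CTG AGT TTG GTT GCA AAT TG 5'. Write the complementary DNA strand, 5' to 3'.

5'-CGAACAGCGTATATGTATTCCCGTCATTCCCACCACCCAACAGTGGCGCTCCGGAGCGACTCAAACCAACGTTTAAC-3'

The strand is given 3'→5', so its complement runs 5'→3' in the same left-to-right order: pair each base A↔T, G↔C.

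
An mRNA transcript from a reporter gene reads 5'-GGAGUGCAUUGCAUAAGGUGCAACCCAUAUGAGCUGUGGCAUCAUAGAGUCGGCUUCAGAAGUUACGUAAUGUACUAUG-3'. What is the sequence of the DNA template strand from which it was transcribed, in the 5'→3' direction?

Replace U with T to get the coding DNA strand: GGAGTGCATTGCATAAGGTGCAACCCATATGAGCTGTGGCATCATAGAGTCGGCTTCAGAAGTTACGTAATGTACTATG. The template strand is its reverse complement (complement CCTCACGTAACGTATTCCACGTTGGGTATACTCGACACCGTAGTATCTCAGCCGAAGTCTTCAATGCATTACATGATAC, then reverse).

5'-CATAGTACATTACGTAACTTCTGAAGCCGACTCTATGATGCCACAGCTCATATGGGTTGCACCTTATGCAATGCACTCC-3'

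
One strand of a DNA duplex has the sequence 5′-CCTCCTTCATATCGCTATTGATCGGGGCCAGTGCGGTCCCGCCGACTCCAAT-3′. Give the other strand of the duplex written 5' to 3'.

Pairing A↔T and G↔C gives GGAGGAAGTATAGCGATAACTAGCCCCGGTCACGCCAGGGCGGCTGAGGTTA, running 3'→5'. Reverse for the 5'→3' convention.

5'-ATTGGAGTCGGCGGGACCGCACTGGCCCCGATCAATAGCGATATGAAGGAGG-3'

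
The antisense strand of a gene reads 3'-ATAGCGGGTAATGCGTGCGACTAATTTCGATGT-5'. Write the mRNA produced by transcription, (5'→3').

5'-UAUCGCCCAUUACGCACGCUGAUUAAAGCUACA-3'

Reading the template 3'→5' as shown, RNA polymerase pairs each base (A→U, T→A, G↔C) to build mRNA 5'→3' directly.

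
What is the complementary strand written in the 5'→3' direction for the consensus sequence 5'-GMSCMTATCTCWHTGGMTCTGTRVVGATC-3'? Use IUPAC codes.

5′-GATCBBYACAGAKCCADWGAGATAKGSKC-3′

Standard pairs A↔T, G↔C; ambiguity codes pair R↔Y, M↔K, W↔W, S↔S, H↔D, V↔B. Complement (CKSGKATAGAGWDACCKAGACAYBBCTAG), then reverse for 5'→3'.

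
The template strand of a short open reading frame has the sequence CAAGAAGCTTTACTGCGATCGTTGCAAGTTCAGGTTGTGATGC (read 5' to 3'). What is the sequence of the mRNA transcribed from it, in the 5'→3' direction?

5'-GCAUCACAACCUGAACUUGCAACGAUCGCAGUAAAGCUUCUUG-3'

RNA polymerase reads the template 3'→5' and synthesizes mRNA 5'→3' by base-pairing (A→U, T→A, G↔C). The complement of the template is GTTCTTCGAAATGACGCTAGCAACGTTCAAGTCCAACACTACG; antiparallel, so 5'→3' the coding strand is GCATCACAACCTGAACTTGCAACGATCGCAGTAAAGCTTCTTG. Replace T with U for the mRNA.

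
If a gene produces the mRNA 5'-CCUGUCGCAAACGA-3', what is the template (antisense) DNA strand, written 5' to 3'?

5'-TCGTTTGCGACAGG-3'

Replace U with T to get the coding DNA strand: CCTGTCGCAAACGA. The template strand is its reverse complement (complement GGACAGCGTTTGCT, then reverse).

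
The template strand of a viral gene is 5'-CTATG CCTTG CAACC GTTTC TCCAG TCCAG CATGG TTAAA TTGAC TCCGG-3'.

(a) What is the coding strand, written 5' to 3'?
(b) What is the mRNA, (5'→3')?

(a) The coding strand is the reverse complement of the template: complement GATACGGAACGTTGGCAAAGAGGTCAGGTCGTACCAATTTAACTGAGGCC, then reverse.
(b) mRNA has the coding-strand sequence with T→U.

(a) 5'-CCGGAGTCAATTTAACCATGCTGGACTGGAGAAACGGTTGCAAGGCATAG-3'
(b) 5'-CCGGAGUCAAUUUAACCAUGCUGGACUGGAGAAACGGUUGCAAGGCAUAG-3'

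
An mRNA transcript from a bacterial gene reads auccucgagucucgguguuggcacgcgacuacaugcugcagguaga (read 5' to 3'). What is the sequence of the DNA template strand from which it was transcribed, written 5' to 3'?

Replace U with T to get the coding DNA strand: ATCCTCGAGTCTCGGTGTTGGCACGCGACTACATGCTGCAGGTAGA. The template strand is its reverse complement (complement TAGGAGCTCAGAGCCACAACCGTGCGCTGATGTACGACGTCCATCT, then reverse).

5'-TCTACCTGCAGCATGTAGTCGCGTGCCAACACCGAGACTCGAGGAT-3'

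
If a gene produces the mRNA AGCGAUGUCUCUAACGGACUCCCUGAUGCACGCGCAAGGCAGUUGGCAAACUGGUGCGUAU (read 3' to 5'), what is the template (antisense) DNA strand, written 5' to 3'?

Written 5'→3' the mRNA is UAUGCGUGGUCAAACGGUUGACGGAACGCGCACGUAGUCCCUCAGGCAAUCUCUGUAGCGA, so the coding DNA strand is TATGCGTGGTCAAACGGTTGACGGAACGCGCACGTAGTCCCTCAGGCAATCTCTGTAGCGA. The template is its reverse complement.

5'-TCGCTACAGAGATTGCCTGAGGGACTACGTGCGCGTTCCGTCAACCGTTTGACCACGCATA-3'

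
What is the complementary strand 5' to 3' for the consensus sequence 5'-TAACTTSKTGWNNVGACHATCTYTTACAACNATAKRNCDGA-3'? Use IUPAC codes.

Standard pairs A↔T, G↔C; ambiguity codes pair R↔Y, K↔M, W↔W, S↔S, D↔H, V↔B, N↔N. Complement (ATTGAASMACWNNBCTGDTAGARAATGTTGNTATMYNGHCT), then reverse for 5'→3'.

5'-TCHGNYMTATNGTTGTAARAGATDGTCBNNWCAMSAAGTTA-3'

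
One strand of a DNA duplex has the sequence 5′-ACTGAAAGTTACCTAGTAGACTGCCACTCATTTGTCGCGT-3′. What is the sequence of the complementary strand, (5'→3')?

Pairing A↔T and G↔C gives TGACTTTCAATGGATCATCTGACGGTGAGTAAACAGCGCA, running 3'→5'. Reverse for the 5'→3' convention.

5'-ACGCGACAAATGAGTGGCAGTCTACTAGGTAACTTTCAGT-3'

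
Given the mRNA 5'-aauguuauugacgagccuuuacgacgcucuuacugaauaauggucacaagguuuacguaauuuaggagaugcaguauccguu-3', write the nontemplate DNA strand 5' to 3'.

5'-AATGTTATTGACGAGCCTTTACGACGCTCTTACTGAATAATGGTCACAAGGTTTACGTAATTTAGGAGATGCAGTATCCGTT-3'

The coding DNA strand has the same 5'→3' sequence as the mRNA with U replaced by T.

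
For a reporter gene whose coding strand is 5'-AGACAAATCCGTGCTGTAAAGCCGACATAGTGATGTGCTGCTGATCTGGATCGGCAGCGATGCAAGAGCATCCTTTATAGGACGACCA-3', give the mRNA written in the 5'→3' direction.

5′-AGACAAAUCCGUGCUGUAAAGCCGACAUAGUGAUGUGCUGCUGAUCUGGAUCGGCAGCGAUGCAAGAGCAUCCUUUAUAGGACGACCA-3′

The mRNA is synthesized from the template strand, so it matches the coding strand with T replaced by U.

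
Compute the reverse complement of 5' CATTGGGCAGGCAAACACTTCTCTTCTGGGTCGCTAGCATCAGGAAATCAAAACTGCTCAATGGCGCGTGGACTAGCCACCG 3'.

5′-CGGTGGCTAGTCCACGCGCCATTGAGCAGTTTTGATTTCCTGATGCTAGCGACCCAGAAGAGAAGTGTTTGCCTGCCCAATG-3′

Complement each base (A↔T, G↔C): GTAACCCGTCCGTTTGTGAAGAGAAGACCCAGCGATCGTAGTCCTTTAGTTTTGACGAGTTACCGCGCACCTGATCGGTGGC. Then reverse.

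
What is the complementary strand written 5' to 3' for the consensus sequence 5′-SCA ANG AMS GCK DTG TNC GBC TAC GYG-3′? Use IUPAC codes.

5'-CRCGTAGVCGNACAHMGCSKTCNTTGS-3'

Standard pairs A↔T, G↔C; ambiguity codes pair Y↔R, M↔K, S↔S, B↔V, D↔H, N↔N. Complement (SGTTNCTKSCGMHACANGCVGATGCRC), then reverse for 5'→3'.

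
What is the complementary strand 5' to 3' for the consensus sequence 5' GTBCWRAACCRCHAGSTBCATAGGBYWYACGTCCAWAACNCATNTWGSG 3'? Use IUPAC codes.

Standard pairs A↔T, G↔C; ambiguity codes pair R↔Y, W↔W, S↔S, B↔V, H↔D, N↔N. Complement (CAVGWYTTGGYGDTCSAVGTATCCVRWRTGCAGGTWTTGNGTANAWCSC), then reverse for 5'→3'.

5'-CSCWANATGNGTTWTGGACGTRWRVCCTATGVASCTDGYGGTTYWGVAC-3'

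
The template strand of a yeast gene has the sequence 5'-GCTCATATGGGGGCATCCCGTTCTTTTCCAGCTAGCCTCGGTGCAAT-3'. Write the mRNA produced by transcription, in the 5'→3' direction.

RNA polymerase reads the template 3'→5' and synthesizes mRNA 5'→3' by base-pairing (A→U, T→A, G↔C). The complement of the template is CGAGTATACCCCCGTAGGGCAAGAAAAGGTCGATCGGAGCCACGTTA; antiparallel, so 5'→3' the coding strand is ATTGCACCGAGGCTAGCTGGAAAAGAACGGGATGCCCCCATATGAGC. Replace T with U for the mRNA.

5'-AUUGCACCGAGGCUAGCUGGAAAAGAACGGGAUGCCCCCAUAUGAGC-3'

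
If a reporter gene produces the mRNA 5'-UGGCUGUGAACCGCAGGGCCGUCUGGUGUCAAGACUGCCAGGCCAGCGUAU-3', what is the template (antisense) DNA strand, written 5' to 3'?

5′-ATACGCTGGCCTGGCAGTCTTGACACCAGACGGCCCTGCGGTTCACAGCCA-3′

Replace U with T to get the coding DNA strand: TGGCTGTGAACCGCAGGGCCGTCTGGTGTCAAGACTGCCAGGCCAGCGTAT. The template strand is its reverse complement (complement ACCGACACTTGGCGTCCCGGCAGACCACAGTTCTGACGGTCCGGTCGCATA, then reverse).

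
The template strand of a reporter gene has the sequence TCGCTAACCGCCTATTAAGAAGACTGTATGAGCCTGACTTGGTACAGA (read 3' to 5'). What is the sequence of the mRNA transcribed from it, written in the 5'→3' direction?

Reading the template 3'→5' as shown, RNA polymerase pairs each base (A→U, T→A, G↔C) to build mRNA 5'→3' directly.

5'-AGCGAUUGGCGGAUAAUUCUUCUGACAUACUCGGACUGAACCAUGUCU-3'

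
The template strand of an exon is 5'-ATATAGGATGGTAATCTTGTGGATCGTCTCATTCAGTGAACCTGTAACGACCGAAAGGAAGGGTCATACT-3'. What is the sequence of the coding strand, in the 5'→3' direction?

5′-AGTATGACCCTTCCTTTCGGTCGTTACAGGTTCACTGAATGAGACGATCCACAAGATTACCATCCTATAT-3′

The coding strand is complementary and antiparallel to the template: take the complement (A↔T, G↔C) and reverse.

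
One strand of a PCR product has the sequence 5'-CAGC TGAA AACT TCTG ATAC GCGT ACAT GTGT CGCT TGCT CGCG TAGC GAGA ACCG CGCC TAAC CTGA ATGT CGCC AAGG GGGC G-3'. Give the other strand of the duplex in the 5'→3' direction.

5'-CGCCCCCTTGGCGACATTCAGGTTAGGCGCGGTTCTCGCTACGCGAGCAAGCGACACATGTACGCGTATCAGAAGTTTTCAGCTG-3'

The complement of CAGCTGAAAACTTCTGATACGCGTACATGTGTCGCTTGCTCGCGTAGCGAGAACCGCGCCTAACCTGAATGTCGCCAAGGGGGCG is GTCGACTTTTGAAGACTATGCGCATGTACACAGCGAACGAGCGCATCGCTCTTGGCGCGGATTGGACTTACAGCGGTTCCCCCGC (A↔T, G↔C). DNA strands are antiparallel, so the complementary strand runs 3'→5'; reversing gives the 5'→3' form.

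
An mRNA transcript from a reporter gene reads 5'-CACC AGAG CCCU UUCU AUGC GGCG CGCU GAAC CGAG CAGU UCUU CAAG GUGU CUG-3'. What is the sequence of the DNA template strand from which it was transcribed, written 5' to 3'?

5′-CAGACACCTTGAAGAACTGCTCGGTTCAGCGCGCCGCATAGAAAGGGCTCTGGTG-3′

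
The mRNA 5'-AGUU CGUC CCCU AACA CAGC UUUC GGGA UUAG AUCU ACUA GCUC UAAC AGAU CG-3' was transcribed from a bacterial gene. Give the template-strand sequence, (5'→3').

5'-CGATCTGTTAGAGCTAGTAGATCTAATCCCGAAAGCTGTGTTAGGGGACGAACT-3'

Replace U with T to get the coding DNA strand: AGTTCGTCCCCTAACACAGCTTTCGGGATTAGATCTACTAGCTCTAACAGATCG. The template strand is its reverse complement (complement TCAAGCAGGGGATTGTGTCGAAAGCCCTAATCTAGATGATCGAGATTGTCTAGC, then reverse).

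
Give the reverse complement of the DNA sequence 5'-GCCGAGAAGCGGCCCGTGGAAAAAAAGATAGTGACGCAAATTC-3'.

Complement each base (A↔T, G↔C): CGGCTCTTCGCCGGGCACCTTTTTTTCTATCACTGCGTTTAAG. Then reverse.

5'-GAATTTGCGTCACTATCTTTTTTTCCACGGGCCGCTTCTCGGC-3'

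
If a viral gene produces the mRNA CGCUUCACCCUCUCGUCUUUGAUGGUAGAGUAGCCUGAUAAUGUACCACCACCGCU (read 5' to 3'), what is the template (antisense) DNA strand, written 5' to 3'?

Replace U with T to get the coding DNA strand: CGCTTCACCCTCTCGTCTTTGATGGTAGAGTAGCCTGATAATGTACCACCACCGCT. The template strand is its reverse complement (complement GCGAAGTGGGAGAGCAGAAACTACCATCTCATCGGACTATTACATGGTGGTGGCGA, then reverse).

5′-AGCGGTGGTGGTACATTATCAGGCTACTCTACCATCAAAGACGAGAGGGTGAAGCG-3′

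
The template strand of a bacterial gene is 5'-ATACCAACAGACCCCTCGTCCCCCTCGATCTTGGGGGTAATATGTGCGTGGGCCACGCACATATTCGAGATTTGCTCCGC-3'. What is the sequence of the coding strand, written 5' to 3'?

The coding strand is complementary and antiparallel to the template: take the complement (A↔T, G↔C) and reverse.

5'-GCGGAGCAAATCTCGAATATGTGCGTGGCCCACGCACATATTACCCCCAAGATCGAGGGGGACGAGGGGTCTGTTGGTAT-3'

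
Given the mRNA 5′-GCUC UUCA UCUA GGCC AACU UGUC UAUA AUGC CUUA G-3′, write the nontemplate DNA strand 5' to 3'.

The coding DNA strand has the same 5'→3' sequence as the mRNA with U replaced by T.

5'-GCTCTTCATCTAGGCCAACTTGTCTATAATGCCTTAG-3'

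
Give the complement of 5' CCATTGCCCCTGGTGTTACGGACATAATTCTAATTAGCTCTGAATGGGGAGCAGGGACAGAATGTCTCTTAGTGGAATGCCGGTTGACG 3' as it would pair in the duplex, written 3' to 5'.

Base-pairing A↔T, G↔C gives the complement. The complementary strand is antiparallel, so paired with a 5'→3' strand it runs 3'→5'.

3'-GGTAACGGGGACCACAATGCCTGTATTAAGATTAATCGAGACTTACCCCTCGTCCCTGTCTTACAGAGAATCACCTTACGGCCAACTGC-5'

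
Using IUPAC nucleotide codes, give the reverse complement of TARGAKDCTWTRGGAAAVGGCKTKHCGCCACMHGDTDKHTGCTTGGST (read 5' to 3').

5'-ASCCAAGCADMHAHCDKGTGGCGDMAMGCCBTTTCCYAWAGHMTCYTA-3'

Standard pairs A↔T, G↔C; ambiguity codes pair R↔Y, M↔K, W↔W, S↔S, D↔H, V↔B. Complement (ATYCTMHGAWAYCCTTTBCCGMAMDGCGGTGKDCHAHMDACGAACCSA), then reverse for 5'→3'.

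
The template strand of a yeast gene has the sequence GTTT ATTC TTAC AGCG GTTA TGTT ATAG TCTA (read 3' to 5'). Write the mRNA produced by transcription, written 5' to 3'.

5′-CAAAUAAGAAUGUCGCCAAUACAAUAUCAGAU-3′

Reading the template 3'→5' as shown, RNA polymerase pairs each base (A→U, T→A, G↔C) to build mRNA 5'→3' directly.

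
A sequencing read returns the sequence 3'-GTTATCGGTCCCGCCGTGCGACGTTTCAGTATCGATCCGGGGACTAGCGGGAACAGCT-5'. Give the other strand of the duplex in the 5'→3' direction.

The strand is given 3'→5', so its complement runs 5'→3' in the same left-to-right order: pair each base A↔T, G↔C.

5'-CAATAGCCAGGGCGGCACGCTGCAAAGTCATAGCTAGGCCCCTGATCGCCCTTGTCGA-3'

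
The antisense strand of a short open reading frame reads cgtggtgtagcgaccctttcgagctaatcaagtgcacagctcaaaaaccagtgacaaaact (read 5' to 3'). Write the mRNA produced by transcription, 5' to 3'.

5′-AGUUUUGUCACUGGUUUUUGAGCUGUGCACUUGAUUAGCUCGAAAGGGUCGCUACACCACG-3′

RNA polymerase reads the template 3'→5' and synthesizes mRNA 5'→3' by base-pairing (A→U, T→A, G↔C). The complement of the template is GCACCACATCGCTGGGAAAGCTCGATTAGTTCACGTGTCGAGTTTTTGGTCACTGTTTTGA; antiparallel, so 5'→3' the coding strand is AGTTTTGTCACTGGTTTTTGAGCTGTGCACTTGATTAGCTCGAAAGGGTCGCTACACCACG. Replace T with U for the mRNA.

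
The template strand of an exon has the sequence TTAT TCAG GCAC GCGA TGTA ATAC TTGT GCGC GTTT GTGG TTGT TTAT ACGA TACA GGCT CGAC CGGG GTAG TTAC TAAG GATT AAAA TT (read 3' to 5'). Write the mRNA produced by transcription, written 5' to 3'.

5'-AAUAAGUCCGUGCGCUACAUUAUGAACACGCGCAAACACCAACAAAUAUGCUAUGUCCGAGCUGGCCCCAUCAAUGAUUCCUAAUUUUAA-3'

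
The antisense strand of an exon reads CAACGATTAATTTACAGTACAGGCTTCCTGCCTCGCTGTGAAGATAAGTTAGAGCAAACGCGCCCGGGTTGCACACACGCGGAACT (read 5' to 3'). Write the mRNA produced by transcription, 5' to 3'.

The mRNA has the sequence of the coding strand (reverse complement of the template) with T→U. Reverse complement of CAACGATTAATTTACAGTACAGGCTTCCTGCCTCGCTGTGAAGATAAGTTAGAGCAAACGCGCCCGGGTTGCACACACGCGGAACT is AGTTCCGCGTGTGTGCAACCCGGGCGCGTTTGCTCTAACTTATCTTCACAGCGAGGCAGGAAGCCTGTACTGTAAATTAATCGTTG; then T→U.

5'-AGUUCCGCGUGUGUGCAACCCGGGCGCGUUUGCUCUAACUUAUCUUCACAGCGAGGCAGGAAGCCUGUACUGUAAAUUAAUCGUUG-3'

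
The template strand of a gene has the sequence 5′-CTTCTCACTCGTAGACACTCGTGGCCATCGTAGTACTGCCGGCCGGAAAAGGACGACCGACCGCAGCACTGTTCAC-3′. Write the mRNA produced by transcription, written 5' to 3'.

5'-GUGAACAGUGCUGCGGUCGGUCGUCCUUUUCCGGCCGGCAGUACUACGAUGGCCACGAGUGUCUACGAGUGAGAAG-3'

The mRNA has the sequence of the coding strand (reverse complement of the template) with T→U. Reverse complement of CTTCTCACTCGTAGACACTCGTGGCCATCGTAGTACTGCCGGCCGGAAAAGGACGACCGACCGCAGCACTGTTCAC is GTGAACAGTGCTGCGGTCGGTCGTCCTTTTCCGGCCGGCAGTACTACGATGGCCACGAGTGTCTACGAGTGAGAAG; then T→U.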